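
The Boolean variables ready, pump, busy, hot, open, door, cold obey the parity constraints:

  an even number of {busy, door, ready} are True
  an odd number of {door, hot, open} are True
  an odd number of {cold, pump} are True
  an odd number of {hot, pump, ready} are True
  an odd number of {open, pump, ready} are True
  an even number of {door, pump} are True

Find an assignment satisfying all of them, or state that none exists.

ready = True, pump = True, busy = False, hot = True, open = True, door = True, cold = False

{busy, door, ready}: 2 true → even ✓
{door, hot, open}: 3 true → odd ✓
{cold, pump}: 1 true → odd ✓
{hot, pump, ready}: 3 true → odd ✓
{open, pump, ready}: 3 true → odd ✓
{door, pump}: 2 true → even ✓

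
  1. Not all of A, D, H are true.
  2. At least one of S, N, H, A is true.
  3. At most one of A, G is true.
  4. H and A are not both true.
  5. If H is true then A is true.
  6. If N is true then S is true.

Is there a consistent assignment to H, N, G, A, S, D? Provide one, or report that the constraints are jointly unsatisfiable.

H = False, N = True, G = False, A = True, S = True, D = True

  (1) {A, D, H}: 2/3 true — not all ✓
  (2) {S, N, H, A}: 3 true — at least one ✓
  (3) {A, G}: 1 true — at most one ✓
  (4) H=F, A=T — not both ✓
  (5) H=F ⇒ A: vacuous ✓
  (6) N=T ⇒ S: T ✓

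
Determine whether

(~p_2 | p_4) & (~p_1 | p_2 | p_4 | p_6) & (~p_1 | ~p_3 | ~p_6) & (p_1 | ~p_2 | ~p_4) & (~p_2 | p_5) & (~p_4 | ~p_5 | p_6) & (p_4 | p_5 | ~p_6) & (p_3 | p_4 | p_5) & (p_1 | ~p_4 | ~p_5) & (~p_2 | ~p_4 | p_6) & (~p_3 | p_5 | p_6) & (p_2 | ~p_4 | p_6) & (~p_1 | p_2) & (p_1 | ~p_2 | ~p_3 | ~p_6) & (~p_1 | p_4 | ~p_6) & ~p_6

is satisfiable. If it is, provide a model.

Unit clause (~p_6) forces p_6 = False.
Try p_1 = True:
  (~p_1 | p_2) forces p_2 = True.
  (~p_2 | p_4) forces p_4 = True.
  clause (~p_2 | ~p_4 | p_6) is falsified — backtrack.
So p_1 = False.
Set p_2 = False.
  then (p_2 | ~p_4 | p_6) forces p_4 = False.
Set p_3 = False.
  then (p_3 | p_4 | p_5) forces p_5 = True.
All clauses satisfied.

p_1 = False, p_2 = False, p_3 = False, p_4 = False, p_5 = True, p_6 = False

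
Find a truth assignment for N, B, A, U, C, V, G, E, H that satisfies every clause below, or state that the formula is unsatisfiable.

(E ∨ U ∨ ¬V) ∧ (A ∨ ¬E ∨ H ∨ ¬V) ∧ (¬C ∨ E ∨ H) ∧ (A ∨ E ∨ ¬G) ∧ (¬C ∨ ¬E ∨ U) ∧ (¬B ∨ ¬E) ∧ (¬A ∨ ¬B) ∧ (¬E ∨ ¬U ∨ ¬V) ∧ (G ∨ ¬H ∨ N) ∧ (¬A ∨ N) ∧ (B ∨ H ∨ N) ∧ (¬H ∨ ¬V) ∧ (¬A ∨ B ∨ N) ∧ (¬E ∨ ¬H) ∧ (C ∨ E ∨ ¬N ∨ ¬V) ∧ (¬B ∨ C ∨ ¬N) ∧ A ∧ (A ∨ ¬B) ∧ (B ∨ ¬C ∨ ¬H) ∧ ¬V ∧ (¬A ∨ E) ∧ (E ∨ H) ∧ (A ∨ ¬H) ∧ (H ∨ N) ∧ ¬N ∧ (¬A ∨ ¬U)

The formula is unsatisfiable.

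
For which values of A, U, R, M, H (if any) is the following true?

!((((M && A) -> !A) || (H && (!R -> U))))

A: True, U: False, R: False, M: True, H: True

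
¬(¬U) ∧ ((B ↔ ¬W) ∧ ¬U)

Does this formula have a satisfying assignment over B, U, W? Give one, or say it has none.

No satisfying assignment exists.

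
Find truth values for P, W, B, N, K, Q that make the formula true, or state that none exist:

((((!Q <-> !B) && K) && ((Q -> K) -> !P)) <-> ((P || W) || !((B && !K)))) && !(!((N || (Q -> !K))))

P = False, W = True, B = True, N = True, K = True, Q = True

  (((!Q <-> !B) && K) && ((Q -> K) -> !P)) <-> ((P || W) || !((B && !K))) = True
    ((!Q <-> !B) && K) && ((Q -> K) -> !P) = True
      (!Q <-> !B) && K = True
        !Q <-> !B = True
          !Q = False
          !B = False
      (Q -> K) -> !P = True
        Q -> K = True
        !P = True
    (P || W) || !((B && !K)) = True
      P || W = True
      !((B && !K)) = True
        B && !K = False
          !K = False
  !(!((N || (Q -> !K)))) = True
    !((N || (Q -> !K))) = False
      N || (Q -> !K) = True
        Q -> !K = False
          !K = False
Both conjuncts True, so the formula holds.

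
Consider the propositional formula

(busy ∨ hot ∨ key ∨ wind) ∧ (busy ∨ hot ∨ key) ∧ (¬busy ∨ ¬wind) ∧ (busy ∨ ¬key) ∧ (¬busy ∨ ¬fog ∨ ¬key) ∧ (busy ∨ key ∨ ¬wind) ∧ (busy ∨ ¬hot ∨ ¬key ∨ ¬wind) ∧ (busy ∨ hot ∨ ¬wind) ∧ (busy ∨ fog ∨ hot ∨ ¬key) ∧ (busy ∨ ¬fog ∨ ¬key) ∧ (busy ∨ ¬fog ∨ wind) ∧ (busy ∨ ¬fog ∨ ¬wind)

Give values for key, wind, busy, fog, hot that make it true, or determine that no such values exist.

Set key = False.
Try wind = True:
  (¬busy ∨ ¬wind) forces busy = False.
  clause (busy ∨ key ∨ ¬wind) is falsified — backtrack.
So wind = False.
Set busy = False.
  then (busy ∨ hot ∨ key ∨ wind) forces hot = True.
  then (busy ∨ ¬fog ∨ wind) forces fog = False.
All clauses satisfied.

key=F; wind=F; busy=F; fog=F; hot=T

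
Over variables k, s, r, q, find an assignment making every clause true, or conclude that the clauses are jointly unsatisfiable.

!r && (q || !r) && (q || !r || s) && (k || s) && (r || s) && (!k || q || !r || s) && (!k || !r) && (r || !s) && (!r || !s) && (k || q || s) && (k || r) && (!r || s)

Case r = True:
  Clause (!r) is falsified — contradiction.
Case r = False:
  (r || s) forces s = True.
  Clause (r || !s) is falsified — contradiction.
Both cases fail, so the formula is unsatisfiable.

No satisfying assignment exists.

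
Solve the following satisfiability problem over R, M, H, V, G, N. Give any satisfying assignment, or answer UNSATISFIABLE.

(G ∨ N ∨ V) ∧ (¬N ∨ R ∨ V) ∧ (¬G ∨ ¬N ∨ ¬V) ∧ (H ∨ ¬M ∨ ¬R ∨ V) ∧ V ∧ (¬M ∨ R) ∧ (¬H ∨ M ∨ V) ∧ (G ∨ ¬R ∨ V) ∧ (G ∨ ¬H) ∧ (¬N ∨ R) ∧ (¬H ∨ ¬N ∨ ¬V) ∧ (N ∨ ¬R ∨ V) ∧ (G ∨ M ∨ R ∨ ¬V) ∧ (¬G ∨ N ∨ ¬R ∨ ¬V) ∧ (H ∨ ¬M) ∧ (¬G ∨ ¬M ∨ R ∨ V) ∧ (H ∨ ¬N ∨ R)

R = True, M = False, H = False, V = True, G = False, N = True

Unit clause (V) forces V = True.
Set R = True.
Try M = True:
  (H ∨ ¬M) forces H = True.
  (G ∨ ¬H) forces G = True.
  (¬G ∨ ¬N ∨ ¬V) forces N = False.
  clause (¬G ∨ N ∨ ¬R ∨ ¬V) is falsified — backtrack.
So M = False.
Set H = False.
Set G = False.
Set N = True.
All clauses satisfied.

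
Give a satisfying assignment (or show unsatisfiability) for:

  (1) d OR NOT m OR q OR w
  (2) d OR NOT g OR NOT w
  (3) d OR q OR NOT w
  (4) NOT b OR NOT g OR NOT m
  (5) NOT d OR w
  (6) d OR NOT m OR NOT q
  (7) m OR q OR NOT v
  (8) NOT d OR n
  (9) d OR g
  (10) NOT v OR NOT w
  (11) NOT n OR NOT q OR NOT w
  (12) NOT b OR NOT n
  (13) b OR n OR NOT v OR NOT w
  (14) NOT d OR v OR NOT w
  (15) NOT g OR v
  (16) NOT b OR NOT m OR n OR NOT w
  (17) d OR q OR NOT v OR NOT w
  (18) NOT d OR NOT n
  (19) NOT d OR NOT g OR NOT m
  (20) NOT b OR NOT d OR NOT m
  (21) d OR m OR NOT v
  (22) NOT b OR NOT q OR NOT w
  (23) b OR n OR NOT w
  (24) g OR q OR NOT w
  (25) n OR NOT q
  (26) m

Unsatisfiable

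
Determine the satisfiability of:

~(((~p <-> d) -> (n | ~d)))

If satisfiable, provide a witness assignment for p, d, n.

p=F, d=T, n=F

  ~(((~p <-> d) -> (n | ~d))) = True
    (~p <-> d) -> (n | ~d) = False
      ~p <-> d = True
        ~p = True
      n | ~d = False
        ~d = False
The formula evaluates to True.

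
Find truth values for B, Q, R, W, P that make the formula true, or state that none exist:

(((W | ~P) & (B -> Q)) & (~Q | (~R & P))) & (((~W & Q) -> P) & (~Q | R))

B: False; Q: False; R: False; W: True; P: False

  ((W | ~P) & (B -> Q)) & (~Q | (~R & P)) = True
    (W | ~P) & (B -> Q) = True
      W | ~P = True
        ~P = True
      B -> Q = True
    ~Q | (~R & P) = True
      ~Q = True
      ~R & P = False
        ~R = True
  ((~W & Q) -> P) & (~Q | R) = True
    (~W & Q) -> P = True
      ~W & Q = False
        ~W = False
    ~Q | R = True
      ~Q = True
Both conjuncts True, so the formula holds.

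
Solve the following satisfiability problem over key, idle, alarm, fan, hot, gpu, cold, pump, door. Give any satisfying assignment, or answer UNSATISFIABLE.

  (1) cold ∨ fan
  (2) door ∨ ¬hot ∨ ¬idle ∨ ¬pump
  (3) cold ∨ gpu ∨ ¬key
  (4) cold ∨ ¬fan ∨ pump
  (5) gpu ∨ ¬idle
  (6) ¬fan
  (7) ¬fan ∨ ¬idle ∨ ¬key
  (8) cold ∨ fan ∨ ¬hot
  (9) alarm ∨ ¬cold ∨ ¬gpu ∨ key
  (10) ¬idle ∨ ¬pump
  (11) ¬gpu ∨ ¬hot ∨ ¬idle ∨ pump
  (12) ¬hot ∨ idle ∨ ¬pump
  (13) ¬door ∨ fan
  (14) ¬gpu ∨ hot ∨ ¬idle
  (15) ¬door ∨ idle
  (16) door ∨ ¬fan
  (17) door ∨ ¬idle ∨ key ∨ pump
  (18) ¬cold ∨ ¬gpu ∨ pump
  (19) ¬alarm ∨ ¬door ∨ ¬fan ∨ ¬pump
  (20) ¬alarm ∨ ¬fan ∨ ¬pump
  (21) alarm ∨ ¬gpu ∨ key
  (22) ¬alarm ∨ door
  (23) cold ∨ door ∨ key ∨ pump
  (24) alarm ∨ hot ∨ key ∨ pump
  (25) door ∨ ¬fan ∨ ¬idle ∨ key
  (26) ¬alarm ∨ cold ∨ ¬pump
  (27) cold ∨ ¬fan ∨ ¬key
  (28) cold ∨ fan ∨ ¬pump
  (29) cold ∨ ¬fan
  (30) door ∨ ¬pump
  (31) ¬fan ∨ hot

key = False; idle = False; alarm = False; fan = False; hot = True; gpu = False; cold = True; pump = False; door = False

Unit clause (¬fan) forces fan = False.
In (¬door ∨ fan) only ¬door is left, so door = False.
In (¬alarm ∨ door) only ¬alarm is left, so alarm = False.
In (door ∨ ¬pump) only ¬pump is left, so pump = False.
In (cold ∨ fan) only cold is left, so cold = True.
In (¬cold ∨ ¬gpu ∨ pump) only ¬gpu is left, so gpu = False.
In (gpu ∨ ¬idle) only ¬idle is left, so idle = False.
Set key = False.
  then (alarm ∨ hot ∨ key ∨ pump) forces hot = True.
All clauses satisfied.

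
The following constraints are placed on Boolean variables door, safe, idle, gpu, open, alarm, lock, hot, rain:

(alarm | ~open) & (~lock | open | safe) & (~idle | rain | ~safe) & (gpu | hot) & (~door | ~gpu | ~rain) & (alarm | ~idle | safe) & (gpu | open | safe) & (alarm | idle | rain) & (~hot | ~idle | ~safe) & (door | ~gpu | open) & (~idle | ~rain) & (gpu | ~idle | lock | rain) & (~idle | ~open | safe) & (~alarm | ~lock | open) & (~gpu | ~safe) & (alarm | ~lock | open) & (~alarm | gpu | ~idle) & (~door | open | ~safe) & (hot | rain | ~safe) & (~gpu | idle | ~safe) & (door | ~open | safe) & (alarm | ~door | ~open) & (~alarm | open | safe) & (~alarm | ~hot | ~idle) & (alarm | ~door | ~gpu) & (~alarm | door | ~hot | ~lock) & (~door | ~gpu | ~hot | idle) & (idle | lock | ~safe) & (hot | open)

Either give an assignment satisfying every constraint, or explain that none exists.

Set door = True.
Set safe = False.
Set idle = False.
Set gpu = True.
  then (~door | ~gpu | ~rain) forces rain = False.
  then (alarm | idle | rain) forces alarm = True.
  then (~alarm | open | safe) forces open = True.
  then (~door | ~gpu | ~hot | idle) forces hot = False.
Set lock = False.
All clauses satisfied.

door=T, safe=F, idle=F, gpu=T, open=T, alarm=T, lock=F, hot=F, rain=F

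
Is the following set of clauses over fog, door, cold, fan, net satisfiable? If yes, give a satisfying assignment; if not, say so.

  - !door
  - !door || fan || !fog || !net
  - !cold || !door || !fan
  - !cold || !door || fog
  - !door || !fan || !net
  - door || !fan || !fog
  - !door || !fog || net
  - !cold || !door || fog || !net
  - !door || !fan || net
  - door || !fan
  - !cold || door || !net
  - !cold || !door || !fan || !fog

fog = True, door = False, cold = True, fan = False, net = False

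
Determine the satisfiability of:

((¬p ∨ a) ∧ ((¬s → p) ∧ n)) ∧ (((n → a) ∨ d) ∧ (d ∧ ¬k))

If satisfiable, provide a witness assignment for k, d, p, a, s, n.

k=F, d=T, p=F, a=F, s=T, n=T

  (¬p ∨ a) ∧ ((¬s → p) ∧ n) = True
    ¬p ∨ a = True
      ¬p = True
    (¬s → p) ∧ n = True
      ¬s → p = True
        ¬s = False
  ((n → a) ∨ d) ∧ (d ∧ ¬k) = True
    (n → a) ∨ d = True
      n → a = False
    d ∧ ¬k = True
      ¬k = True
Both conjuncts True, so the formula holds.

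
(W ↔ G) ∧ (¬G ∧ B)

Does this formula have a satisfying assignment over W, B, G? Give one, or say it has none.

W: False, B: True, G: False

  W ↔ G = True
  ¬G ∧ B = True
    ¬G = True
Both conjuncts True, so the formula holds.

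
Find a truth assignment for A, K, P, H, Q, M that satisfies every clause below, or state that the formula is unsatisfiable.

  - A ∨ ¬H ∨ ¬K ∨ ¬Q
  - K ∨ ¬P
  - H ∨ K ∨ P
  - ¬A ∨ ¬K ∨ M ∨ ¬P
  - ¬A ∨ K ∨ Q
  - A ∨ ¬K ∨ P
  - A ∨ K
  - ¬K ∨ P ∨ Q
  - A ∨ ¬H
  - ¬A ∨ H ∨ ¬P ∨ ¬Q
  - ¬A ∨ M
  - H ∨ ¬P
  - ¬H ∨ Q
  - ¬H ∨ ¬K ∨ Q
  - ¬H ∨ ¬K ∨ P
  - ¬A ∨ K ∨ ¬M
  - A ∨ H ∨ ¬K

A: True, K: True, P: False, H: False, Q: True, M: True

Set A = True.
  then (¬A ∨ M) forces M = True.
  then (¬A ∨ K ∨ ¬M) forces K = True.
Set P = False.
  then (¬K ∨ P ∨ Q) forces Q = True.
  then (¬H ∨ ¬K ∨ P) forces H = False.
All clauses satisfied.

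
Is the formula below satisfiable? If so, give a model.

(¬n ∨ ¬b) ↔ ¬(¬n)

n = True; b = False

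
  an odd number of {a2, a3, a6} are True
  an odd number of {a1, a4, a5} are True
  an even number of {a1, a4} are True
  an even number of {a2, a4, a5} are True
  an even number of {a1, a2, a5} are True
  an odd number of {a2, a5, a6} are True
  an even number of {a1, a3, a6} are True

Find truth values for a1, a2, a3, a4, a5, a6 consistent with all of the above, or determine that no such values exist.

a1=F; a2=T; a3=T; a4=F; a5=T; a6=T

{a2, a3, a6}: 3 true → odd ✓
{a1, a4, a5}: 1 true → odd ✓
{a1, a4}: 0 true → even ✓
{a2, a4, a5}: 2 true → even ✓
{a1, a2, a5}: 2 true → even ✓
{a2, a5, a6}: 3 true → odd ✓
{a1, a3, a6}: 2 true → even ✓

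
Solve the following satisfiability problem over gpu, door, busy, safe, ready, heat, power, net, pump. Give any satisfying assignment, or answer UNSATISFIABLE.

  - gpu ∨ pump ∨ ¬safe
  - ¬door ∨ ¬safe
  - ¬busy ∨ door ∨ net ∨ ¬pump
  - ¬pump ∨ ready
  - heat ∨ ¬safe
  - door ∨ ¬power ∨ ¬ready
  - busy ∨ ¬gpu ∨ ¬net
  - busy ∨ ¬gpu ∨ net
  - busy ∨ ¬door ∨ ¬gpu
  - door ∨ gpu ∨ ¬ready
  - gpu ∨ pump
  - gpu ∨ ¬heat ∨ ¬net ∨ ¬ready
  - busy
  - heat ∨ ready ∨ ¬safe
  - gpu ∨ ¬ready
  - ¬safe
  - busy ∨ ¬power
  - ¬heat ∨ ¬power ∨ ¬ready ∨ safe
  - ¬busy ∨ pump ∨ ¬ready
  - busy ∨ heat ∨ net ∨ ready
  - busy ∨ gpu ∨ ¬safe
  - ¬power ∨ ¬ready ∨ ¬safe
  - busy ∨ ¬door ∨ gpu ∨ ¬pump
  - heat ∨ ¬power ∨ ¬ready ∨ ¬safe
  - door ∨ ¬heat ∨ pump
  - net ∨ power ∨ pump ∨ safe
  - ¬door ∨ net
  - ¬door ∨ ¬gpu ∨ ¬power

Unit clause (busy) forces busy = True.
Unit clause (¬safe) forces safe = False.
Try gpu = False:
  (gpu ∨ pump) forces pump = True.
  (¬pump ∨ ready) forces ready = True.
  clause (gpu ∨ ¬ready) is falsified — backtrack.
So gpu = True.
Set door = False.
Set ready = False.
  then (¬pump ∨ ready) forces pump = False.
  then (door ∨ ¬heat ∨ pump) forces heat = False.
Set power = False.
  then (net ∨ power ∨ pump ∨ safe) forces net = True.
All clauses satisfied.

gpu = True, door = False, busy = True, safe = False, ready = False, heat = False, power = False, net = True, pump = False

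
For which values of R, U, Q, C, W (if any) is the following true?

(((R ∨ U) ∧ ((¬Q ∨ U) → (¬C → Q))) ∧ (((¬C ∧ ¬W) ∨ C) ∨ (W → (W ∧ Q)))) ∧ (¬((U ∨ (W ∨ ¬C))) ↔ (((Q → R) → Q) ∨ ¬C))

R = True; U = True; Q = False; C = True; W = True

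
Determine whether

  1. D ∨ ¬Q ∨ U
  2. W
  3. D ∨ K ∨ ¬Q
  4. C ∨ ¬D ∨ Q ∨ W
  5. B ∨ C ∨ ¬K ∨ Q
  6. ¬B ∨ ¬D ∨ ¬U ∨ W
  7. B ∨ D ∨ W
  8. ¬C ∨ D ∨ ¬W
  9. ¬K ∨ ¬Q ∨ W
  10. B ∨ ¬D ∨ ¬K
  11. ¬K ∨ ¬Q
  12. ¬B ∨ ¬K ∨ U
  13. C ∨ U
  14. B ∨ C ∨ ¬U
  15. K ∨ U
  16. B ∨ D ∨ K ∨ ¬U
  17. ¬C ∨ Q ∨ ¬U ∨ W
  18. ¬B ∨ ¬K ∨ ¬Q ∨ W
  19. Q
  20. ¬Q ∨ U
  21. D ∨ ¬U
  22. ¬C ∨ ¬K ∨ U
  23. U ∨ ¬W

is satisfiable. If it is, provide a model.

B=T, K=F, D=T, Q=T, C=T, U=T, W=T

Unit clause (W) forces W = True.
Unit clause (Q) forces Q = True.
In (¬Q ∨ U) only U is left, so U = True.
In (D ∨ ¬U) only D is left, so D = True.
In (¬K ∨ ¬Q) only ¬K is left, so K = False.
Set B = True.
Set C = True.
All clauses satisfied.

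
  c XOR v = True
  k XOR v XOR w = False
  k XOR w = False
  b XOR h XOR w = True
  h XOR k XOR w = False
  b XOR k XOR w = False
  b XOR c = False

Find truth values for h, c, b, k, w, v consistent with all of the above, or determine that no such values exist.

The formula is unsatisfiable.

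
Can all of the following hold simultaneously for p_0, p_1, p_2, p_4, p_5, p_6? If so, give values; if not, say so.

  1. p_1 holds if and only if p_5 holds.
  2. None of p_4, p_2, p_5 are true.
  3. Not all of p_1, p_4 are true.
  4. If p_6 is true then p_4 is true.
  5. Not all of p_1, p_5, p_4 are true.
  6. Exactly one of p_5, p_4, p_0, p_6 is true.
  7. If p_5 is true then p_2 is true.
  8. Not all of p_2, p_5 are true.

p_0=T, p_1=F, p_2=F, p_4=F, p_5=F, p_6=F

  (1) p_1=F, p_5=F — same ✓
  (2) {p_4, p_2, p_5}: 0 true — none ✓
  (3) {p_1, p_4}: 0/2 true — not all ✓
  (4) p_6=F ⇒ p_4: vacuous ✓
  (5) {p_1, p_5, p_4}: 0/3 true — not all ✓
  (6) {p_5, p_4, p_0, p_6}: 1 true — exactly one ✓
  (7) p_5=F ⇒ p_2: vacuous ✓
  (8) {p_2, p_5}: 0/2 true — not all ✓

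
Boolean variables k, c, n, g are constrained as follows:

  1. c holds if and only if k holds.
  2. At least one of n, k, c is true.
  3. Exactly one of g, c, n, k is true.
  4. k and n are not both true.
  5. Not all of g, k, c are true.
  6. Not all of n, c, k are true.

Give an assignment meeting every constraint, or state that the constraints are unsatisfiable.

k = False, c = False, n = True, g = False

  (1) c=F, k=F — same ✓
  (2) {n, k, c}: 1 true — at least one ✓
  (3) {g, c, n, k}: 1 true — exactly one ✓
  (4) k=F, n=T — not both ✓
  (5) {g, k, c}: 0/3 true — not all ✓
  (6) {n, c, k}: 1/3 true — not all ✓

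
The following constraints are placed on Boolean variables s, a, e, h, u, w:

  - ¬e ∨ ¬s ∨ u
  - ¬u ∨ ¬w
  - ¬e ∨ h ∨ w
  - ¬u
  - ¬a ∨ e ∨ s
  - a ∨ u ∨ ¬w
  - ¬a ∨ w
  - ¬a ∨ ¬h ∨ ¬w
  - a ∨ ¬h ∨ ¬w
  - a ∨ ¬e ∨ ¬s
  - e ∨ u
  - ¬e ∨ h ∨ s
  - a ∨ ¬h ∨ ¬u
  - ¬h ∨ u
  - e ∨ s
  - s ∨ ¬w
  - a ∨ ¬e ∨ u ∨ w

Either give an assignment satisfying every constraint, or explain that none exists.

Unsatisfiable

Case u = True:
  Clause (¬u) is falsified — contradiction.
Case u = False:
  (e ∨ u) forces e = True.
  (¬e ∨ ¬s ∨ u) forces s = False.
  (¬e ∨ h ∨ s) forces h = True.
  Clause (¬h ∨ u) is falsified — contradiction.
Both cases fail, so the formula is unsatisfiable.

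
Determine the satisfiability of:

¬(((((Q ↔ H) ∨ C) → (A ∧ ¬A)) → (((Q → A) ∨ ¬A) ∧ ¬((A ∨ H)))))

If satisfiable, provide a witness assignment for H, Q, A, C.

H=F, Q=T, A=T, C=F

  ¬(((((Q ↔ H) ∨ C) → (A ∧ ¬A)) → (((Q → A) ∨ ¬A) ∧ ¬((A ∨ H))))) = True
    (((Q ↔ H) ∨ C) → (A ∧ ¬A)) → (((Q → A) ∨ ¬A) ∧ ¬((A ∨ H))) = False
      ((Q ↔ H) ∨ C) → (A ∧ ¬A) = True
        (Q ↔ H) ∨ C = False
          Q ↔ H = False
        A ∧ ¬A = False
          ¬A = False
      ((Q → A) ∨ ¬A) ∧ ¬((A ∨ H)) = False
        (Q → A) ∨ ¬A = True
          Q → A = True
          ¬A = False
        ¬((A ∨ H)) = False
          A ∨ H = True
The formula evaluates to True.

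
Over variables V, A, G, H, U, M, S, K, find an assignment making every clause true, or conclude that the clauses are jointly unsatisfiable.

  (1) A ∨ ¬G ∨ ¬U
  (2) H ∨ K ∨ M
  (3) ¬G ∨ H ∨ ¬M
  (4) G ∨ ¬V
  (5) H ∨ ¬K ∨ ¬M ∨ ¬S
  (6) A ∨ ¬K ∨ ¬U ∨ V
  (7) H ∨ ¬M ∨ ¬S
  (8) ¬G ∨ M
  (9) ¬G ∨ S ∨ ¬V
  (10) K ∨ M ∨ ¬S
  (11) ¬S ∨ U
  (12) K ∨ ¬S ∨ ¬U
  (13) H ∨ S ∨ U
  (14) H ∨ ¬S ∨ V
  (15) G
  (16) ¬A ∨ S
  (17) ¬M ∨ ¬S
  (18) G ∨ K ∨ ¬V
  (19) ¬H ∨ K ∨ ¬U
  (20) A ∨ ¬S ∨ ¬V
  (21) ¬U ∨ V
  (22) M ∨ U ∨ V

V = False, A = False, G = True, H = True, U = False, M = True, S = False, K = False

Unit clause (G) forces G = True.
In (¬G ∨ M) only M is left, so M = True.
In (¬M ∨ ¬S) only ¬S is left, so S = False.
In (¬G ∨ H ∨ ¬M) only H is left, so H = True.
In (¬G ∨ S ∨ ¬V) only ¬V is left, so V = False.
In (¬A ∨ S) only ¬A is left, so A = False.
In (¬U ∨ V) only ¬U is left, so U = False.
Set K = False.
All clauses satisfied.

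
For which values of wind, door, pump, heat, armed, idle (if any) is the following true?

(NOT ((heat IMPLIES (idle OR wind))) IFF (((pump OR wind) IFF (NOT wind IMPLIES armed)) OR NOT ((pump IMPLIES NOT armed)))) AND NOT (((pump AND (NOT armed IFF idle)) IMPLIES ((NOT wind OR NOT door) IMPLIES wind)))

wind = False, door = True, pump = True, heat = True, armed = True, idle = False

  NOT ((heat IMPLIES (idle OR wind))) IFF (((pump OR wind) IFF (NOT wind IMPLIES armed)) OR NOT ((pump IMPLIES NOT armed))) = True
    NOT ((heat IMPLIES (idle OR wind))) = True
      heat IMPLIES (idle OR wind) = False
        idle OR wind = False
    ((pump OR wind) IFF (NOT wind IMPLIES armed)) OR NOT ((pump IMPLIES NOT armed)) = True
      (pump OR wind) IFF (NOT wind IMPLIES armed) = True
        pump OR wind = True
        NOT wind IMPLIES armed = True
          NOT wind = True
      NOT ((pump IMPLIES NOT armed)) = True
        pump IMPLIES NOT armed = False
          NOT armed = False
  NOT (((pump AND (NOT armed IFF idle)) IMPLIES ((NOT wind OR NOT door) IMPLIES wind))) = True
    (pump AND (NOT armed IFF idle)) IMPLIES ((NOT wind OR NOT door) IMPLIES wind) = False
      pump AND (NOT armed IFF idle) = True
        NOT armed IFF idle = True
          NOT armed = False
      (NOT wind OR NOT door) IMPLIES wind = False
        NOT wind OR NOT door = True
          NOT wind = True
          NOT door = False
Both conjuncts True, so the formula holds.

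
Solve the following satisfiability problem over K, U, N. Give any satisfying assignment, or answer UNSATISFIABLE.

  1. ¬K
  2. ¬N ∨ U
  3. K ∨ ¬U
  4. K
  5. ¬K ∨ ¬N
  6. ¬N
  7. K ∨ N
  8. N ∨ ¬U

Case K = True:
  Clause (¬K) is falsified — contradiction.
Case K = False:
  Clause (K) is falsified — contradiction.
Both cases fail, so the formula is unsatisfiable.

UNSATISFIABLE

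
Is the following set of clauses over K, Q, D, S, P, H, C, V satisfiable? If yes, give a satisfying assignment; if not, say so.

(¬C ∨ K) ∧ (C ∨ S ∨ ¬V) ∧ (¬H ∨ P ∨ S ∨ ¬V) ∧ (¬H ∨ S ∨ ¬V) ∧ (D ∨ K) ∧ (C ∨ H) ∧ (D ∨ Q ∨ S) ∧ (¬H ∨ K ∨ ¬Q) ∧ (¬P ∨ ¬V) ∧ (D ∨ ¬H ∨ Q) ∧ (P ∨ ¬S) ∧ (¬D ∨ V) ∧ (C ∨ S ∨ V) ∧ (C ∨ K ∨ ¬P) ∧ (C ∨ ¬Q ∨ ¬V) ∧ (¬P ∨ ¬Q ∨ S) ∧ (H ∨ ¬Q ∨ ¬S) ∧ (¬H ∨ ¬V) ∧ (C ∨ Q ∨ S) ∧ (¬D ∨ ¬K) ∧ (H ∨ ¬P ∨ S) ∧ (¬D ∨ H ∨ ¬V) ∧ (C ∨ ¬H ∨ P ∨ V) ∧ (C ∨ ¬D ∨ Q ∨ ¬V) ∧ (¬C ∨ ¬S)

K = True, Q = True, D = False, S = False, P = False, H = True, C = True, V = False

Set K = True.
  then (¬D ∨ ¬K) forces D = False.
Try Q = False:
  (D ∨ Q ∨ S) forces S = True.
  (D ∨ ¬H ∨ Q) forces H = False.
  (C ∨ H) forces C = True.
  clause (¬C ∨ ¬S) is falsified — backtrack.
So Q = True.
Set S = False.
  then (¬P ∨ ¬Q ∨ S) forces P = False.
Set H = True.
  then (¬H ∨ P ∨ S ∨ ¬V) forces V = False.
  then (C ∨ S ∨ V) forces C = True.
All clauses satisfied.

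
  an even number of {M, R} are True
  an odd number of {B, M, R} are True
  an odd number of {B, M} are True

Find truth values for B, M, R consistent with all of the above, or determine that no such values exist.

B: True; M: False; R: False

{M, R}: 0 true → even ✓
{B, M, R}: 1 true → odd ✓
{B, M}: 1 true → odd ✓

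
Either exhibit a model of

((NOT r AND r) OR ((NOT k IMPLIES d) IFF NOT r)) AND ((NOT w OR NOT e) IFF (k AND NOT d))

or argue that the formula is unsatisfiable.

d = False, k = True, w = True, e = False, r = False

  (NOT r AND r) OR ((NOT k IMPLIES d) IFF NOT r) = True
    NOT r AND r = False
      NOT r = True
    (NOT k IMPLIES d) IFF NOT r = True
      NOT k IMPLIES d = True
        NOT k = False
      NOT r = True
  (NOT w OR NOT e) IFF (k AND NOT d) = True
    NOT w OR NOT e = True
      NOT w = False
      NOT e = True
    k AND NOT d = True
      NOT d = True
Both conjuncts True, so the formula holds.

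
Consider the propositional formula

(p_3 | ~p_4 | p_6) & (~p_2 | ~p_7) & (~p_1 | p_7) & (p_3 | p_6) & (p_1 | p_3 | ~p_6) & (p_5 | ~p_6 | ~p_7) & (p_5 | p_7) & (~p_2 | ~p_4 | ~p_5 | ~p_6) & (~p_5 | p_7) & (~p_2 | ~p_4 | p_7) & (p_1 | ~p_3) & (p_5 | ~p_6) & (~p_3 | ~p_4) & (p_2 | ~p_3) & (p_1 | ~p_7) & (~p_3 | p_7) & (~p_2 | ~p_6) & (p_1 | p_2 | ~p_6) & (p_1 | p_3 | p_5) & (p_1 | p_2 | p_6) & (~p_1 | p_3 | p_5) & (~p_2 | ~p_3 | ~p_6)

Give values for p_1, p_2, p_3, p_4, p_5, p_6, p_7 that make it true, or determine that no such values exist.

Try p_1 = False:
  (p_1 | ~p_3) forces p_3 = False.
  (p_3 | p_6) forces p_6 = True.
  clause (p_1 | p_3 | ~p_6) is falsified — backtrack.
So p_1 = True.
  then (~p_1 | p_7) forces p_7 = True.
  then (~p_2 | ~p_7) forces p_2 = False.
  then (p_2 | ~p_3) forces p_3 = False.
  then (~p_1 | p_3 | p_5) forces p_5 = True.
  then (p_3 | p_6) forces p_6 = True.
Set p_4 = True.
All clauses satisfied.

p_1: True, p_2: False, p_3: False, p_4: True, p_5: True, p_6: True, p_7: True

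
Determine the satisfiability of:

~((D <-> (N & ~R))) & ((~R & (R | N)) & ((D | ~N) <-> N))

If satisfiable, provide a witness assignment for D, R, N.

Case N = True: the formula simplifies to ~((D <-> ~R)) & (~R & D).
  R = True: the conjunct ~R is False.
  R = False: simplifies to ~D & D.
    D = True: the conjunct ~D is False.
    D = False: the conjunct D is False.
Case N = False: the conjunct (D | ~N) <-> N becomes (D | True) <-> False = False.
Both cases fail — unsatisfiable.

Unsatisfiable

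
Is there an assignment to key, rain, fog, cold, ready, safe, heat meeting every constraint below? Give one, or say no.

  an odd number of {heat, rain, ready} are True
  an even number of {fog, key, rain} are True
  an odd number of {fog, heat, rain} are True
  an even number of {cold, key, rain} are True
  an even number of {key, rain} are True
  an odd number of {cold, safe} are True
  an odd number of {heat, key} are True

key = True, rain = True, fog = False, cold = False, ready = False, safe = True, heat = False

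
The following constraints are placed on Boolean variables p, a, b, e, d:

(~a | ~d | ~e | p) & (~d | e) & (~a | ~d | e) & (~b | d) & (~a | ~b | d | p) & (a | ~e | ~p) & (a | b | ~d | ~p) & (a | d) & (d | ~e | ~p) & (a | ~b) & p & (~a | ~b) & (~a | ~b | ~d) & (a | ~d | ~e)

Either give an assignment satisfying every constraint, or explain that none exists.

Unit clause (p) forces p = True.
Set a = True.
  then (~a | ~b) forces b = False.
Set e = True.
  then (d | ~e | ~p) forces d = True.
All clauses satisfied.

p = True, a = True, b = False, e = True, d = True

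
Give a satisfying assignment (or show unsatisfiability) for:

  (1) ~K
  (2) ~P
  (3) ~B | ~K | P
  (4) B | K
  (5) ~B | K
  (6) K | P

UNSATISFIABLE

Case K = True:
  Clause (~K) is falsified — contradiction.
Case K = False:
  (~P) forces P = False.
  Clause (K | P) is falsified — contradiction.
Both cases fail, so the formula is unsatisfiable.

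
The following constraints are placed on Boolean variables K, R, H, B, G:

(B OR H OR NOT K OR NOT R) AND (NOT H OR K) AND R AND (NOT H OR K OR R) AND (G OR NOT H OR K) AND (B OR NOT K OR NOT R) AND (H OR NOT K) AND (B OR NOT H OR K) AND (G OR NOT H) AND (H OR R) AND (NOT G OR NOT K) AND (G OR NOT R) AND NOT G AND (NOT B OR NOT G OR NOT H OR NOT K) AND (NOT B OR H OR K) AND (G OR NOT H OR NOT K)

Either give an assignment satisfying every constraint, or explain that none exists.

Case R = True:
  (G OR NOT R) forces G = True.
  Clause (NOT G) is falsified — contradiction.
Case R = False:
  Clause (R) is falsified — contradiction.
Both cases fail, so the formula is unsatisfiable.

Unsatisfiable — no assignment works.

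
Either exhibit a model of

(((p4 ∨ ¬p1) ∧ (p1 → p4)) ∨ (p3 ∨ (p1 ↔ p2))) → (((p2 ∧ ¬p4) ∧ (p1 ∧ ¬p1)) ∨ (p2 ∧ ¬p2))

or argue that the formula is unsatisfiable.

p1 = True; p2 = False; p3 = False; p4 = False

  (((p4 ∨ ¬p1) ∧ (p1 → p4)) ∨ (p3 ∨ (p1 ↔ p2))) → (((p2 ∧ ¬p4) ∧ (p1 ∧ ¬p1)) ∨ (p2 ∧ ¬p2)) = True
    ((p4 ∨ ¬p1) ∧ (p1 → p4)) ∨ (p3 ∨ (p1 ↔ p2)) = False
      (p4 ∨ ¬p1) ∧ (p1 → p4) = False
        p4 ∨ ¬p1 = False
          ¬p1 = False
        p1 → p4 = False
      p3 ∨ (p1 ↔ p2) = False
        p1 ↔ p2 = False
    ((p2 ∧ ¬p4) ∧ (p1 ∧ ¬p1)) ∨ (p2 ∧ ¬p2) = False
      (p2 ∧ ¬p4) ∧ (p1 ∧ ¬p1) = False
        p2 ∧ ¬p4 = False
          ¬p4 = True
        p1 ∧ ¬p1 = False
          ¬p1 = False
      p2 ∧ ¬p2 = False
        ¬p2 = True
The formula evaluates to True.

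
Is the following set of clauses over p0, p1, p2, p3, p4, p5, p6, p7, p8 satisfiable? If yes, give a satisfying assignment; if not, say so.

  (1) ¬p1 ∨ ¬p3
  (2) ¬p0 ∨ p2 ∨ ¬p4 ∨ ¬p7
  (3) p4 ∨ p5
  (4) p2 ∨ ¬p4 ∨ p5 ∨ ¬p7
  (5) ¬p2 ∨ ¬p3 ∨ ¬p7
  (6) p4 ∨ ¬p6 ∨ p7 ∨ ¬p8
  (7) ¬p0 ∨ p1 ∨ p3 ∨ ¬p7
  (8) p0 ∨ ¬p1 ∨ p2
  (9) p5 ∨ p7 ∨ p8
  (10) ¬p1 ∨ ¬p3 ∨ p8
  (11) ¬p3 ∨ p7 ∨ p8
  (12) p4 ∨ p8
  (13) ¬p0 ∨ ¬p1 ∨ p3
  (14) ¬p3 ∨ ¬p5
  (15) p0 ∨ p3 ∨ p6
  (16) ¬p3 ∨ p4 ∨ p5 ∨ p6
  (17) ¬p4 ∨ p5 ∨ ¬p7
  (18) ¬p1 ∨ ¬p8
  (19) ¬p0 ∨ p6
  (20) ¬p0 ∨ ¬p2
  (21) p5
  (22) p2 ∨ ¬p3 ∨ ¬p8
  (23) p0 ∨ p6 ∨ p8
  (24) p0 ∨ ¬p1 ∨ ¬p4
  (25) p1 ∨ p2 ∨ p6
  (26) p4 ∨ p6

Unit clause (p5) forces p5 = True.
In (¬p3 ∨ ¬p5) only ¬p3 is left, so p3 = False.
Set p0 = False.
  then (p0 ∨ p3 ∨ p6) forces p6 = True.
Try p1 = True:
  (p0 ∨ ¬p1 ∨ p2) forces p2 = True.
  (¬p1 ∨ ¬p8) forces p8 = False.
  (p4 ∨ p8) forces p4 = True.
  clause (p0 ∨ ¬p1 ∨ ¬p4) is falsified — backtrack.
So p1 = False.
Set p2 = False.
Set p4 = True.
Set p7 = True.
Set p8 = False.
All clauses satisfied.

p0 = False; p1 = False; p2 = False; p3 = False; p4 = True; p5 = True; p6 = True; p7 = True; p8 = False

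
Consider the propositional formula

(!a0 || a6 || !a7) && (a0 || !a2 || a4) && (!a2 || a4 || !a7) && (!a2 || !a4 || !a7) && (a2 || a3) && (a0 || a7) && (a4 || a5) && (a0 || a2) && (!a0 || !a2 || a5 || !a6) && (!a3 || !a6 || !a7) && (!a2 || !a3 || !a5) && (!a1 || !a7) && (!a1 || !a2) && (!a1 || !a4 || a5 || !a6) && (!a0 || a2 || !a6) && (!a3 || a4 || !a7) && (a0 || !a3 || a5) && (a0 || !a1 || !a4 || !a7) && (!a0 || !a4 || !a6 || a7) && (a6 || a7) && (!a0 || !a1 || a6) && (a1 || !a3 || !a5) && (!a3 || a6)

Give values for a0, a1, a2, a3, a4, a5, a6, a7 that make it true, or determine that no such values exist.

a0 = True, a1 = False, a2 = True, a3 = False, a4 = False, a5 = True, a6 = True, a7 = False

Set a0 = True.
Try a1 = True:
  (!a1 || !a7) forces a7 = False.
  (!a1 || !a2) forces a2 = False.
  (a2 || a3) forces a3 = True.
  (!a0 || a2 || !a6) forces a6 = False.
  clause (a6 || a7) is falsified — backtrack.
So a1 = False.
Set a2 = True.
Set a3 = False.
Try a4 = True:
  (!a2 || !a4 || !a7) forces a7 = False.
  (!a0 || !a4 || !a6 || a7) forces a6 = False.
  clause (a6 || a7) is falsified — backtrack.
So a4 = False.
  then (!a2 || a4 || !a7) forces a7 = False.
  then (a4 || a5) forces a5 = True.
  then (a6 || a7) forces a6 = True.
All clauses satisfied.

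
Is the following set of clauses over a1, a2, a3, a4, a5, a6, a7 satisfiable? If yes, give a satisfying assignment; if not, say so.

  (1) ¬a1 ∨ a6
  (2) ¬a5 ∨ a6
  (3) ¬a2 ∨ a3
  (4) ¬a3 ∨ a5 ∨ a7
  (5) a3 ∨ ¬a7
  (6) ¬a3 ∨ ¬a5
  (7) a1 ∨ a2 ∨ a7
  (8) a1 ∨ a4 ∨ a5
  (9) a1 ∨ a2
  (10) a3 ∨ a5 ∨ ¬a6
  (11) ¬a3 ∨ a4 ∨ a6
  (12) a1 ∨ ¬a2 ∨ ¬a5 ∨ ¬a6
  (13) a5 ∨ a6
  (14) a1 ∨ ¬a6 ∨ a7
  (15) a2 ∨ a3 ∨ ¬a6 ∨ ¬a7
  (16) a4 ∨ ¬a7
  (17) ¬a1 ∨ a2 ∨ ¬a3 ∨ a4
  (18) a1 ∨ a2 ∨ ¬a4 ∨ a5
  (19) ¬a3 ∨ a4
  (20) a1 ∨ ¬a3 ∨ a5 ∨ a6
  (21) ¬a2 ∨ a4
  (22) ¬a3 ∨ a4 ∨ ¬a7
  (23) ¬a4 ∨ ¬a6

Set a1 = True.
  then (¬a1 ∨ a6) forces a6 = True.
  then (¬a4 ∨ ¬a6) forces a4 = False.
  then (a4 ∨ ¬a7) forces a7 = False.
  then (¬a3 ∨ a4) forces a3 = False.
  then (¬a2 ∨ a4) forces a2 = False.
  then (a3 ∨ a5 ∨ ¬a6) forces a5 = True.
All clauses satisfied.

a1 = True, a2 = False, a3 = False, a4 = False, a5 = True, a6 = True, a7 = False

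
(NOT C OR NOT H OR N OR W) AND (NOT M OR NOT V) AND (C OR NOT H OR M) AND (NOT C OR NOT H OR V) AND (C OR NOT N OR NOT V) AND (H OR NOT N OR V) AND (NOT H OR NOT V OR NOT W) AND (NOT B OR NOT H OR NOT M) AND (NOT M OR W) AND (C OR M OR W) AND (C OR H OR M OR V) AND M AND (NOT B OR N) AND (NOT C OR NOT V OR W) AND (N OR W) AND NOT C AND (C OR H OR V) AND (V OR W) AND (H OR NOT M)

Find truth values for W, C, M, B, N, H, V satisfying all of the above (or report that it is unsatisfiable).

W = True, C = False, M = True, B = False, N = False, H = True, V = False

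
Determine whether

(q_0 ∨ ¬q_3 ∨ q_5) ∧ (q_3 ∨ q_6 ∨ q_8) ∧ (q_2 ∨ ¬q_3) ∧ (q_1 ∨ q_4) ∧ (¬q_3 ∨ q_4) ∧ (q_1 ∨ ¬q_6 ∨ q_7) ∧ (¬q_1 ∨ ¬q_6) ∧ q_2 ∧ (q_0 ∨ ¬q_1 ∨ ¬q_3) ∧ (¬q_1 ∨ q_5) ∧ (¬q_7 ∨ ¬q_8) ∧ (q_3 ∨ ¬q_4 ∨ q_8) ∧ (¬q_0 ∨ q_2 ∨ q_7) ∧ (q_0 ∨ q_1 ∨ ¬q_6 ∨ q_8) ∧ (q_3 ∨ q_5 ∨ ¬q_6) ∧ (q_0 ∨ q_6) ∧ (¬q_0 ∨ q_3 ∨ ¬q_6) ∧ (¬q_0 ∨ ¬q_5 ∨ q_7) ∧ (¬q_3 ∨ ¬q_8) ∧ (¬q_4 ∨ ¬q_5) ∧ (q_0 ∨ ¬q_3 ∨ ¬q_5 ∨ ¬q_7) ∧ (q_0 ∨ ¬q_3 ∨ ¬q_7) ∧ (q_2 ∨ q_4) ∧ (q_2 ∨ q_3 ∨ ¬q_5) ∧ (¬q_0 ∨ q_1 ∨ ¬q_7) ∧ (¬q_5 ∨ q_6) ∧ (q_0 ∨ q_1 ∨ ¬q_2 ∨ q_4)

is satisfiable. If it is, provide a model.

Unit clause (q_2) forces q_2 = True.
Set q_0 = True.
Try q_1 = True:
  (¬q_1 ∨ ¬q_6) forces q_6 = False.
  (¬q_1 ∨ q_5) forces q_5 = True.
  clause (¬q_5 ∨ q_6) is falsified — backtrack.
So q_1 = False.
  then (q_1 ∨ q_4) forces q_4 = True.
  then (¬q_4 ∨ ¬q_5) forces q_5 = False.
  then (¬q_0 ∨ q_1 ∨ ¬q_7) forces q_7 = False.
  then (q_1 ∨ ¬q_6 ∨ q_7) forces q_6 = False.
Set q_3 = False.
  then (q_3 ∨ q_6 ∨ q_8) forces q_8 = True.
All clauses satisfied.

q_0 = True, q_1 = False, q_2 = True, q_3 = False, q_4 = True, q_5 = False, q_6 = False, q_7 = False, q_8 = True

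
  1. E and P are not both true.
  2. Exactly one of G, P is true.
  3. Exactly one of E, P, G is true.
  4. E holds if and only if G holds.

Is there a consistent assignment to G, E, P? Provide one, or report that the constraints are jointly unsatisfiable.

G = False, E = False, P = True

  (1) E=F, P=T — not both ✓
  (2) {G, P}: 1 true — exactly one ✓
  (3) {E, P, G}: 1 true — exactly one ✓
  (4) E=F, G=F — same ✓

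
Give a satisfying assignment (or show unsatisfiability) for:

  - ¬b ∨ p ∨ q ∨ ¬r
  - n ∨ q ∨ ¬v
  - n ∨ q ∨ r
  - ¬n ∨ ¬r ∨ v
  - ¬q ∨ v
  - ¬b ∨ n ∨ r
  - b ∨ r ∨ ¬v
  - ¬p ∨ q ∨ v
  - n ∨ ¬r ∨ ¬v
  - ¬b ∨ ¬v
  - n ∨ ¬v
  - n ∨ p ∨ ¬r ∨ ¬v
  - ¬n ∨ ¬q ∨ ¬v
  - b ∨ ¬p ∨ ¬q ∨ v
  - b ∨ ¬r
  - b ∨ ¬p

Try p = True:
  (b ∨ ¬p) forces b = True.
  (¬b ∨ ¬v) forces v = False.
  (¬q ∨ v) forces q = False.
  clause (¬p ∨ q ∨ v) is falsified — backtrack.
So p = False.
Set b = False.
  then (b ∨ ¬r) forces r = False.
  then (b ∨ r ∨ ¬v) forces v = False.
  then (¬q ∨ v) forces q = False.
  then (n ∨ q ∨ r) forces n = True.
All clauses satisfied.

p: False, b: False, q: False, r: False, n: True, v: False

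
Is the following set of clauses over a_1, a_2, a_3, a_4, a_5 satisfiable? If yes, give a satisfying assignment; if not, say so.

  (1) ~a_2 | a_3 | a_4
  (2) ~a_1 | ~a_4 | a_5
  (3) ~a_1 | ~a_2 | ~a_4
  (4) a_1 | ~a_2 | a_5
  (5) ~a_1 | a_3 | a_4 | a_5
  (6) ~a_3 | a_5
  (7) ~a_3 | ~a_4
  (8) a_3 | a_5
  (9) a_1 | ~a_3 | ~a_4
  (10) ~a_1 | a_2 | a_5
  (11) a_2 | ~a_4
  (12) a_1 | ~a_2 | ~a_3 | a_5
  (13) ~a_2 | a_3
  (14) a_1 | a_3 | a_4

a_1: True, a_2: False, a_3: False, a_4: False, a_5: True

Set a_1 = True.
Set a_2 = False.
  then (~a_1 | a_2 | a_5) forces a_5 = True.
  then (a_2 | ~a_4) forces a_4 = False.
Set a_3 = False.
All clauses satisfied.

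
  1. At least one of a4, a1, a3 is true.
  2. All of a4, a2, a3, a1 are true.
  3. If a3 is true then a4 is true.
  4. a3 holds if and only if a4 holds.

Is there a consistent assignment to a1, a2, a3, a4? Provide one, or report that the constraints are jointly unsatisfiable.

a1=T, a2=T, a3=T, a4=T

  (1) {a4, a1, a3}: 3 true — at least one ✓
  (2) {a4, a2, a3, a1}: all 4 true ✓
  (3) a3=T ⇒ a4: T ✓
  (4) a3=T, a4=T — same ✓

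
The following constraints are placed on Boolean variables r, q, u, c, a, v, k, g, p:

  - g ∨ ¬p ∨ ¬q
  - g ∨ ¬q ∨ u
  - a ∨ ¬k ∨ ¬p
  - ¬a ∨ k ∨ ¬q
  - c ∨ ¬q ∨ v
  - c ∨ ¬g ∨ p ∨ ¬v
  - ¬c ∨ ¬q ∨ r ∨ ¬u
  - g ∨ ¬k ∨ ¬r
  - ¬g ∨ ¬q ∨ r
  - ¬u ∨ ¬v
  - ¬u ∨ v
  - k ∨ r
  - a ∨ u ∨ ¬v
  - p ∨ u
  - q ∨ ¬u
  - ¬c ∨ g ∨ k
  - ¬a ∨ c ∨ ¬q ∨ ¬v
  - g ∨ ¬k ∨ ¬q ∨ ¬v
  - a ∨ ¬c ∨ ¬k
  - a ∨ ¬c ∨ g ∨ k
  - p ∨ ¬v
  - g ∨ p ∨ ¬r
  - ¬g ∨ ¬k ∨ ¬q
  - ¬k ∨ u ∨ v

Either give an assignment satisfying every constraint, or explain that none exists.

Set r = True.
Set q = False.
  then (q ∨ ¬u) forces u = False.
  then (p ∨ u) forces p = True.
Set c = False.
Set a = True.
Set v = True.
Set k = True.
  then (g ∨ ¬k ∨ ¬r) forces g = True.
All clauses satisfied.

r: True, q: False, u: False, c: False, a: True, v: True, k: True, g: True, p: True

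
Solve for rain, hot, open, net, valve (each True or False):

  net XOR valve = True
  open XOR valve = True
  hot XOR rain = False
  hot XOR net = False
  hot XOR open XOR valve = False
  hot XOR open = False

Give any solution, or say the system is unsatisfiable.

rain: True, hot: True, open: True, net: True, valve: False

net XOR valve = T XOR F = True ✓
open XOR valve = T XOR F = True ✓
hot XOR rain = T XOR T = False ✓
hot XOR net = T XOR T = False ✓
hot XOR open XOR valve = T XOR T XOR F = False ✓
hot XOR open = T XOR T = False ✓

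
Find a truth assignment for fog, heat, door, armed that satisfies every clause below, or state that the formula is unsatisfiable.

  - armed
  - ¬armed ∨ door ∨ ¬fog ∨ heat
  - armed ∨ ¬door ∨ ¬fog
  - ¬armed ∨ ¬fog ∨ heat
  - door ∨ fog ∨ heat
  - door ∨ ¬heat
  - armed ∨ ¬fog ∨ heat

fog = False; heat = True; door = True; armed = True

Unit clause (armed) forces armed = True.
Set fog = False.
Set heat = True.
  then (door ∨ ¬heat) forces door = True.
All clauses satisfied.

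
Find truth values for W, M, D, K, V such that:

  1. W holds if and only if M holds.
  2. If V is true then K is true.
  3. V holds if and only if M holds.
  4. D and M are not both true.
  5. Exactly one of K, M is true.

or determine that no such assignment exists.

W = False; M = False; D = True; K = True; V = False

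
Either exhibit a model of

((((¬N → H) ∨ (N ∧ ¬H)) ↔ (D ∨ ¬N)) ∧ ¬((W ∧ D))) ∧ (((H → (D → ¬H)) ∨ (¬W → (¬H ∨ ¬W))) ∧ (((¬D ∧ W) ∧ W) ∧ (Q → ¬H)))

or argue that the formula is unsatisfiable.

W = True, H = True, D = False, Q = False, N = False

  (((¬N → H) ∨ (N ∧ ¬H)) ↔ (D ∨ ¬N)) ∧ ¬((W ∧ D)) = True
    ((¬N → H) ∨ (N ∧ ¬H)) ↔ (D ∨ ¬N) = True
      (¬N → H) ∨ (N ∧ ¬H) = True
        ¬N → H = True
          ¬N = True
        N ∧ ¬H = False
          ¬H = False
      D ∨ ¬N = True
        ¬N = True
    ¬((W ∧ D)) = True
      W ∧ D = False
  ((H → (D → ¬H)) ∨ (¬W → (¬H ∨ ¬W))) ∧ (((¬D ∧ W) ∧ W) ∧ (Q → ¬H)) = True
    (H → (D → ¬H)) ∨ (¬W → (¬H ∨ ¬W)) = True
      H → (D → ¬H) = True
        D → ¬H = True
          ¬H = False
      ¬W → (¬H ∨ ¬W) = True
        ¬W = False
        ¬H ∨ ¬W = False
          ¬H = False
          ¬W = False
    ((¬D ∧ W) ∧ W) ∧ (Q → ¬H) = True
      (¬D ∧ W) ∧ W = True
        ¬D ∧ W = True
          ¬D = True
      Q → ¬H = True
        ¬H = False
Both conjuncts True, so the formula holds.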